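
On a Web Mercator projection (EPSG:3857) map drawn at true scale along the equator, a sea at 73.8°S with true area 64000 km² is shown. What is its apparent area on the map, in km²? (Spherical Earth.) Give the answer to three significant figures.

The Mercator projection is conformal; its linear scale factor is the same in every direction and equals sec φ = 1/cos φ.
Areal scale = k² = sec²φ = 1/cos²(73.8°) = 1/0.2790² = 12.85.
Apparent area = 64000 × 12.85 ≈ 822000 km².

822000 km²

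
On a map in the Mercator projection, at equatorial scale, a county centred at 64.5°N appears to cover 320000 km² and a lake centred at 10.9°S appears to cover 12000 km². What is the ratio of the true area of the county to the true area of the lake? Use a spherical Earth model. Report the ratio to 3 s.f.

5.13

On Mercator the areal scale is sec²φ, so true area = apparent × cos²φ.
True area of county: 320000 × cos²(64.5°) = 320000 × 0.1853 = 59310 km².
True area of lake: 12000 × cos²(10.9°) = 12000 × 0.9642 = 11570 km².
Ratio = 59310 / 11570 ≈ 5.13.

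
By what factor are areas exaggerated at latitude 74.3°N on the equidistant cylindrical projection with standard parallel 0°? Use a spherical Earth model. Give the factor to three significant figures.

In the plate carrée (x = Rλ, y = Rφ), meridians are true-scale (h = 1) and parallels are stretched by k = sec φ.
Areal scale = h·k = 1 × sec φ; at 74.3°, h = 1.000, k = 3.695, so h·k = 3.695.

3.70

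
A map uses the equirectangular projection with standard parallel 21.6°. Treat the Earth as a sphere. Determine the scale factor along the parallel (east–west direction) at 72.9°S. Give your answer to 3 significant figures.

3.16

In the equirectangular projection with standard parallel φ₀ = 21.6° (x = Rλ cos φ₀, y = Rφ), meridians are true-scale (h = 1) and the parallel scale is k = cos φ₀ / cos φ.
k = cos 21.6° / cos 72.9° = 0.9298/0.2940 = 3.162.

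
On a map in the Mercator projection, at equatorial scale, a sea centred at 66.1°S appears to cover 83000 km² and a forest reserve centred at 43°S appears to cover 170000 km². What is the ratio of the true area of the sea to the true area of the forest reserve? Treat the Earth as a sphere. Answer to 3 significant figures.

Since Mercator area scale is 1/cos²φ, the true area equals the apparent area multiplied by cos²φ.
True area of sea: 83000 × cos²(66.1°) = 83000 × 0.1641 = 13620 km².
True area of forest reserve: 170000 × cos²(43°) = 170000 × 0.5349 = 90930 km².
Ratio = 13620 / 90930 ≈ 0.150.

0.150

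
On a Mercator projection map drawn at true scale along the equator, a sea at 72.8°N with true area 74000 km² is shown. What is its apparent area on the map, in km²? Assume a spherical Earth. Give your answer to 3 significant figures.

The Mercator projection is conformal; its linear scale factor is the same in every direction and equals sec φ = 1/cos φ.
Areal scale = k² = sec²φ = 1/cos²(72.8°) = 1/0.2957² = 11.44.
Apparent area = 74000 × 11.44 ≈ 846000 km².

846000 km²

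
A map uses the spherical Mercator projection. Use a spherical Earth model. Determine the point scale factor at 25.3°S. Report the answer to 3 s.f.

1.11

The Mercator projection is conformal; its linear scale factor is the same in every direction and equals sec φ = 1/cos φ.
k = 1/cos 25.3° = 1/0.9041 = 1.106.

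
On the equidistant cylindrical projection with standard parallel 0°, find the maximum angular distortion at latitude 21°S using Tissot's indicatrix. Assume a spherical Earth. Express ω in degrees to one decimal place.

Plate carrée maps x = Rλ, y = Rφ. The meridian scale is h = 1 and the parallel scale is k = 1/cos φ = sec φ.
At 21°: h = 1.000, k = 1.071; principal scales a = 1.071, b = 1.000.
sin(ω/2) = (a − b)/(a + b) = 0.07114/2.071 = 0.03435, so ω = 2 arcsin(0.03435) ≈ 3.9°.

3.9°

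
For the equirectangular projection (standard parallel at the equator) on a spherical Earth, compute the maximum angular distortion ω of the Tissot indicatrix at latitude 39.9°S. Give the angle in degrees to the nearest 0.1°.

15.1°

For the equirectangular projection with φ₀ = 0 (plate carrée), h = 1 along meridians and k = sec φ along parallels.
At 39.9°: h = 1.000, k = 1.304; principal scales a = 1.304, b = 1.000.
sin(ω/2) = (a − b)/(a + b) = 0.3035/2.304 = 0.1318, so ω = 2 arcsin(0.1318) ≈ 15.1°.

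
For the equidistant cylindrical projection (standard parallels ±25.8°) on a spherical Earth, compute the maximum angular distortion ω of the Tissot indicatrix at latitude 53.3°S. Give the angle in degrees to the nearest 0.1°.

23.3°

The equidistant cylindrical projection with φ₀ = 25.8° has h = 1 (meridians true) and k = cos φ₀ / cos φ along parallels.
At 53.3°: h = 1.000, k = 1.506; principal scales a = 1.506, b = 1.000.
sin(ω/2) = (a − b)/(a + b) = 0.5065/2.506 = 0.2021, so ω = 2 arcsin(0.2021) ≈ 23.3°.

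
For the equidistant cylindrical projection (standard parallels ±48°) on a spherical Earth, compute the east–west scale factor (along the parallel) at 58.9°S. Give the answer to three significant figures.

The equidistant cylindrical projection with φ₀ = 48° has h = 1 (meridians true) and k = cos φ₀ / cos φ along parallels.
k = cos 48° / cos 58.9° = 0.6691/0.5165 = 1.295.

1.30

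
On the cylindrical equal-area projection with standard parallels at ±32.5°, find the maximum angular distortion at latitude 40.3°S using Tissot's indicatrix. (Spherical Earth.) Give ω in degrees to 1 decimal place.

A cylindrical equal-area projection with standard parallel φ₀ has meridian scale h = cos φ / cos φ₀ and parallel scale k = cos φ₀ / cos φ (so areas are preserved, h·k = 1).
At 40.3°: h = 0.9043, k = 1.106; principal scales a = 1.106, b = 0.9043.
sin(ω/2) = (a − b)/(a + b) = 0.2016/2.010 = 0.1003, so ω = 2 arcsin(0.1003) ≈ 11.5°.

11.5°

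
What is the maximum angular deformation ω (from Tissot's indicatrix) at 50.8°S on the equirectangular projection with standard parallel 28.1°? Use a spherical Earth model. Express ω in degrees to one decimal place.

19.0°

With standard parallel φ₀ = 28.1°, the equirectangular projection gives x = Rλ cos φ₀, y = Rφ, so h = 1 and k = cos 28.1° / cos φ.
At 50.8°: h = 1.000, k = 1.396; principal scales a = 1.396, b = 1.000.
sin(ω/2) = (a − b)/(a + b) = 0.3957/2.396 = 0.1652, so ω = 2 arcsin(0.1652) ≈ 19.0°.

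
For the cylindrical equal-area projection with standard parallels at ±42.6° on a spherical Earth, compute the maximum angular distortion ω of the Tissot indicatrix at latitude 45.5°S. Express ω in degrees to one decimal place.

For cylindrical equal-area with standard parallel φ₀, h = cos φ / cos φ₀ and k = cos φ₀ / cos φ, so h·k = 1.
At 45.5°: h = 0.9522, k = 1.050; principal scales a = 1.050, b = 0.9522.
sin(ω/2) = (a − b)/(a + b) = 0.09801/2.002 = 0.04894, so ω = 2 arcsin(0.04894) ≈ 5.6°.

5.6°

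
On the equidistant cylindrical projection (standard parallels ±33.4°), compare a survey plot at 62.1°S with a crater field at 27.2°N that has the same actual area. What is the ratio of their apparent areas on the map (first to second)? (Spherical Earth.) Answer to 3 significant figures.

In the equirectangular projection with standard parallel φ₀ = 33.4° (x = Rλ cos φ₀, y = Rφ), meridians are true-scale (h = 1) and the parallel scale is k = cos φ₀ / cos φ.
Areal scale at 62.1°: h·k = 1.000 × 1.784 = 1.784.
Areal scale at 27.2°: h·k = 1.000 × 0.9386 = 0.9386.
Ratio = 1.784/0.9386 ≈ 1.90.

1.90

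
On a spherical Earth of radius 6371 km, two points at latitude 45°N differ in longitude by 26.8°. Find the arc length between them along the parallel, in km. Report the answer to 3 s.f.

Arc length along a parallel = R cos φ · Δλ (with Δλ in radians).
= 6371 × cos 45° × (26.8° × π/180) = 6371 × 0.7071 × 0.4677 ≈ 2110 km.

2110 km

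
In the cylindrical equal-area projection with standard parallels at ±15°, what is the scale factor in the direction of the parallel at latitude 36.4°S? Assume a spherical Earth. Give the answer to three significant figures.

A cylindrical equal-area projection with standard parallel φ₀ has meridian scale h = cos φ / cos φ₀ and parallel scale k = cos φ₀ / cos φ (so areas are preserved, h·k = 1).
k = cos 15° / cos 36.4° = 0.9659/0.8049 = 1.200.

1.20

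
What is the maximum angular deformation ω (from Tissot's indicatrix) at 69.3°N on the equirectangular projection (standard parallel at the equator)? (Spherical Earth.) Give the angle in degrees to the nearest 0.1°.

57.1°

In the plate carrée (x = Rλ, y = Rφ), meridians are true-scale (h = 1) and parallels are stretched by k = sec φ.
At 69.3°: h = 1.000, k = 2.829; principal scales a = 2.829, b = 1.000.
sin(ω/2) = (a − b)/(a + b) = 1.829/3.829 = 0.4777, so ω = 2 arcsin(0.4777) ≈ 57.1°.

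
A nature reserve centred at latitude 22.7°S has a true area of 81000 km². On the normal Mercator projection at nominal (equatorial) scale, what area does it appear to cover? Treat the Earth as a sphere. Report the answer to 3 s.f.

For Mercator, h = k = sec φ (a conformal cylindrical projection has a single point scale, 1/cos φ).
Areal scale = k² = sec²φ = 1/cos²(22.7°) = 1/0.9225² = 1.175.
Apparent area = 81000 × 1.175 ≈ 95200 km².

95200 km²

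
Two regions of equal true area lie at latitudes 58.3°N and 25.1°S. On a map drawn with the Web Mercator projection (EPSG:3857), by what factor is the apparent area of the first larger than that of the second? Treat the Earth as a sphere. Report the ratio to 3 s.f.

2.97

On Mercator, area is exaggerated by sec²φ = 1/cos²φ.
At 58.3°: sec²(58.3°) = 1/0.5255² = 3.622.
At 25.1°: sec²(25.1°) = 1/0.9056² = 1.219.
Ratio = 3.622/1.219 = cos²(25.1°)/cos²(58.3°) ≈ 2.97.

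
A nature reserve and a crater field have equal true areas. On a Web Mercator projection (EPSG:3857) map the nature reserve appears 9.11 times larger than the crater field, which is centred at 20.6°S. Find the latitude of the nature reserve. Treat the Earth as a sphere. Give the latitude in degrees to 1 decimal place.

71.9°

Mercator areal scale is sec²φ, so apparent-area ratio = sec²φ₁ / sec²φ₂ = cos²φ₂ / cos²φ₁.
cos²φ₂ / cos²φ₁ = 9.11  ⇒  cos φ₁ = cos 20.6° / √9.11 = 0.9361/3.018 = 0.3101.
φ₁ = arccos(0.3101) ≈ 71.9°.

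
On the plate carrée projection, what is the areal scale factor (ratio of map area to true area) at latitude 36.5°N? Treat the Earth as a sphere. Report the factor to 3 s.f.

For the equirectangular projection with φ₀ = 0 (plate carrée), h = 1 along meridians and k = sec φ along parallels.
Areal scale = h·k = 1 × sec φ; at 36.5°, h = 1.000, k = 1.244, so h·k = 1.244.

1.24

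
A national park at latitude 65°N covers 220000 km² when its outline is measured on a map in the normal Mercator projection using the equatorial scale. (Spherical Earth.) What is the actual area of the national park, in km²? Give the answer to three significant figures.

Mercator is conformal, so the point scale is isotropic: h = k = sec φ = 1/cos φ.
Areal scale = k² = sec²φ = 1/cos²(65°) = 1/0.4226² = 5.599.
True area = apparent / (areal scale) = 220000 / 5.599 ≈ 39300 km².

39300 km²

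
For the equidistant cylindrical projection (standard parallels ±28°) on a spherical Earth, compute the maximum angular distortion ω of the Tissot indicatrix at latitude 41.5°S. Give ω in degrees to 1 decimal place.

9.4°

In the equirectangular projection with standard parallel φ₀ = 28° (x = Rλ cos φ₀, y = Rφ), meridians are true-scale (h = 1) and the parallel scale is k = cos φ₀ / cos φ.
At 41.5°: h = 1.000, k = 1.179; principal scales a = 1.179, b = 1.000.
sin(ω/2) = (a − b)/(a + b) = 0.1789/2.179 = 0.08211, so ω = 2 arcsin(0.08211) ≈ 9.4°.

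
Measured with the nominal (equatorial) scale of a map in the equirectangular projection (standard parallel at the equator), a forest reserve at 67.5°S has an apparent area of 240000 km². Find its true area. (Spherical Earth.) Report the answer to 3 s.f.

91800 km²

In the plate carrée (x = Rλ, y = Rφ), meridians are true-scale (h = 1) and parallels are stretched by k = sec φ.
Areal scale = h·k = 1 × sec φ; at 67.5°, h = 1.000, k = 2.613, so h·k = 2.613.
True area = apparent / (areal scale) = 240000 / 2.613 ≈ 91800 km².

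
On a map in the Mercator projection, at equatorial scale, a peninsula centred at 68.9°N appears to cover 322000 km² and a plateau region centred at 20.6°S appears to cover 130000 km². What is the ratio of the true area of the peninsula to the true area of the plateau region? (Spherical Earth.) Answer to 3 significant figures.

0.366

Since Mercator area scale is 1/cos²φ, the true area equals the apparent area multiplied by cos²φ.
True area of peninsula: 322000 × cos²(68.9°) = 322000 × 0.1296 = 41730 km².
True area of plateau region: 130000 × cos²(20.6°) = 130000 × 0.8762 = 113900 km².
Ratio = 41730 / 113900 ≈ 0.366.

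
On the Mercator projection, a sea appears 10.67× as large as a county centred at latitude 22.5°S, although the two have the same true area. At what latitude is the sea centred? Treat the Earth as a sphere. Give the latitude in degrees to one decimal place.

For equal true areas on Mercator, apparent areas scale as sec²φ, so the ratio is cos²φ₂ / cos²φ₁.
cos²φ₂ / cos²φ₁ = 10.67  ⇒  cos φ₁ = cos 22.5° / √10.67 = 0.9239/3.266 = 0.2828.
φ₁ = arccos(0.2828) ≈ 73.6°.

73.6°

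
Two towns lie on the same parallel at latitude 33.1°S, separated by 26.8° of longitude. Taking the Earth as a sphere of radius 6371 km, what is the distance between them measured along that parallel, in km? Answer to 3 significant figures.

Arc length along a parallel = R cos φ · Δλ (with Δλ in radians).
= 6371 × cos 33.1° × (26.8° × π/180) = 6371 × 0.8377 × 0.4677 ≈ 2500 km.

2500 km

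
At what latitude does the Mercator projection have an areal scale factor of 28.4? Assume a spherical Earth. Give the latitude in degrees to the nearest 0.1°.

79.2°

Mercator areal scale is sec²φ.
sec²φ = 28.4  ⇒  cos²φ = 0.03521  ⇒  cos φ = 0.1876.
φ = arccos(0.1876) ≈ 79.2°.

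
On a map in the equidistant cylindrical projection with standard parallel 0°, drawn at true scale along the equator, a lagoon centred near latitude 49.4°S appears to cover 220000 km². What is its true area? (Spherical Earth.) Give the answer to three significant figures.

143000 km²

In the plate carrée (x = Rλ, y = Rφ), meridians are true-scale (h = 1) and parallels are stretched by k = sec φ.
Areal scale = h·k = 1 × sec φ; at 49.4°, h = 1.000, k = 1.537, so h·k = 1.537.
True area = apparent / (areal scale) = 220000 / 1.537 ≈ 143000 km².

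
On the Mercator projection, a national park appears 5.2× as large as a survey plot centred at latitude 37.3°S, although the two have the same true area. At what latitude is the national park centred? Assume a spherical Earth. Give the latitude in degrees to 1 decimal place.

For equal true areas on Mercator, apparent areas scale as sec²φ, so the ratio is cos²φ₂ / cos²φ₁.
cos²φ₂ / cos²φ₁ = 5.2  ⇒  cos φ₁ = cos 37.3° / √5.2 = 0.7955/2.280 = 0.3488.
φ₁ = arccos(0.3488) ≈ 69.6°.

69.6°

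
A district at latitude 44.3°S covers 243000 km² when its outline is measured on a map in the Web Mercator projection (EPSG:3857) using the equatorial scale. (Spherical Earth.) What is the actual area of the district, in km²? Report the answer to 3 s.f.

124000 km²

Mercator is conformal, so the point scale is isotropic: h = k = sec φ = 1/cos φ.
Areal scale = k² = sec²φ = 1/cos²(44.3°) = 1/0.7157² = 1.952.
True area = apparent / (areal scale) = 243000 / 1.952 ≈ 124000 km².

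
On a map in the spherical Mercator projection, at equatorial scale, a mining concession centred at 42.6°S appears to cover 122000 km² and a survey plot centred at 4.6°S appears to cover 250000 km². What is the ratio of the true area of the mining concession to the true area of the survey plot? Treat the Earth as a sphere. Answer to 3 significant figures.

On Mercator the areal scale is sec²φ, so true area = apparent × cos²φ.
True area of mining concession: 122000 × cos²(42.6°) = 122000 × 0.5418 = 66100 km².
True area of survey plot: 250000 × cos²(4.6°) = 250000 × 0.9936 = 248400 km².
Ratio = 66100 / 248400 ≈ 0.266.

0.266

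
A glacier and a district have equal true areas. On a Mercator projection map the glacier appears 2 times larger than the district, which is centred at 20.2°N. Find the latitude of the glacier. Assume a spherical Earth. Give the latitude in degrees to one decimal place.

48.4°

Mercator areal scale is sec²φ, so apparent-area ratio = sec²φ₁ / sec²φ₂ = cos²φ₂ / cos²φ₁.
cos²φ₂ / cos²φ₁ = 2  ⇒  cos φ₁ = cos 20.2° / √2 = 0.9385/1.414 = 0.6636.
φ₁ = arccos(0.6636) ≈ 48.4°.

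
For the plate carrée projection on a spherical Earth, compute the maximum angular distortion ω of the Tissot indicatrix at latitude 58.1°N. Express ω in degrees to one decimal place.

In the plate carrée (x = Rλ, y = Rφ), meridians are true-scale (h = 1) and parallels are stretched by k = sec φ.
At 58.1°: h = 1.000, k = 1.892; principal scales a = 1.892, b = 1.000.
sin(ω/2) = (a − b)/(a + b) = 0.8924/2.892 = 0.3085, so ω = 2 arcsin(0.3085) ≈ 35.9°.

35.9°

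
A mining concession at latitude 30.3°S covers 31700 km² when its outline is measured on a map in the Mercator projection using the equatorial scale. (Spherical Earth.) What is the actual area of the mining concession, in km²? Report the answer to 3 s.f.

Mercator is conformal, so the point scale is isotropic: h = k = sec φ = 1/cos φ.
Areal scale = k² = sec²φ = 1/cos²(30.3°) = 1/0.8634² = 1.341.
True area = apparent / (areal scale) = 31700 / 1.341 ≈ 23600 km².

23600 km²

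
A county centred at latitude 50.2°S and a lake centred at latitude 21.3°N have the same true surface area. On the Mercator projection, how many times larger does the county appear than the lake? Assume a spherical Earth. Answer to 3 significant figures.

Mercator is conformal with k = sec φ, so areal scale = k² = sec²φ.
At 50.2°: sec²(50.2°) = 1/0.6401² = 2.441.
At 21.3°: sec²(21.3°) = 1/0.9317² = 1.152.
Ratio = 2.441/1.152 = cos²(21.3°)/cos²(50.2°) ≈ 2.12.

2.12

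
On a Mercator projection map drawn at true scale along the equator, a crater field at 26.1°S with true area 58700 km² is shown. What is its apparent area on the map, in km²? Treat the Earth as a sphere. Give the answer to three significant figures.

Mercator is conformal, so the point scale is isotropic: h = k = sec φ = 1/cos φ.
Areal scale = k² = sec²φ = 1/cos²(26.1°) = 1/0.8980² = 1.240.
Apparent area = 58700 × 1.240 ≈ 72800 km².

72800 km²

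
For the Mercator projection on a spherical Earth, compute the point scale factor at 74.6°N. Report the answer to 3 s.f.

3.77

For Mercator, h = k = sec φ (a conformal cylindrical projection has a single point scale, 1/cos φ).
k = 1/cos 74.6° = 1/0.2656 = 3.766.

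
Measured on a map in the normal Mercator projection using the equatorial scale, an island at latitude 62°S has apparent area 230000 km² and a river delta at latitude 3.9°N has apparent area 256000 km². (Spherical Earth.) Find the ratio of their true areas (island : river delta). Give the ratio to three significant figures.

0.199

On Mercator the areal scale is sec²φ, so true area = apparent × cos²φ.
True area of island: 230000 × cos²(62°) = 230000 × 0.2204 = 50690 km².
True area of river delta: 256000 × cos²(3.9°) = 256000 × 0.9954 = 254800 km².
Ratio = 50690 / 254800 ≈ 0.199.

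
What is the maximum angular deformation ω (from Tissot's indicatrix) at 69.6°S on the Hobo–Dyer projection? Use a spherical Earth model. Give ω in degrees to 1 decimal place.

The Hobo–Dyer projection is cylindrical equal-area with φ₀ = 37.5°. A cylindrical equal-area projection with standard parallel φ₀ has meridian scale h = cos φ / cos φ₀ and parallel scale k = cos φ₀ / cos φ (so areas are preserved, h·k = 1).
At 69.6°: h = 0.4394, k = 2.276; principal scales a = 2.276, b = 0.4394.
sin(ω/2) = (a − b)/(a + b) = 1.837/2.715 = 0.6764, so ω = 2 arcsin(0.6764) ≈ 85.1°.

85.1°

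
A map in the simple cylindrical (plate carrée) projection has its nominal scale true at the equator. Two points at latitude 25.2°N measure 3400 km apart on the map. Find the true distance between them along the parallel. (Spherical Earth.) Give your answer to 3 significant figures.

3080 km

Plate carrée maps x = Rλ, y = Rφ. The meridian scale is h = 1 and the parallel scale is k = 1/cos φ = sec φ.
Along the parallel at 25.2°, map distances are exaggerated by k = sec 25.2° = 1.105.
True distance = 3400 / 1.105 = 3400 × cos 25.2° ≈ 3080 km.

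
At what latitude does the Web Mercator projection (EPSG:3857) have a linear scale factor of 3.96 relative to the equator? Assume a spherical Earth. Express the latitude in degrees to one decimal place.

75.4°

Mercator scale is k = sec φ = 1/cos φ.
1/cos φ = 3.96  ⇒  cos φ = 0.2525  ⇒  φ = arccos(0.2525) ≈ 75.4°.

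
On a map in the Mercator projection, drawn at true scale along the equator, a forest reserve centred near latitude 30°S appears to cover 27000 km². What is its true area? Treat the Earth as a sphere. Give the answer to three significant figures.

20200 km²

Mercator is conformal, so the point scale is isotropic: h = k = sec φ = 1/cos φ.
Areal scale = k² = sec²φ = 1/cos²(30°) = 1/0.8660² = 1.333.
True area = apparent / (areal scale) = 27000 / 1.333 ≈ 20200 km².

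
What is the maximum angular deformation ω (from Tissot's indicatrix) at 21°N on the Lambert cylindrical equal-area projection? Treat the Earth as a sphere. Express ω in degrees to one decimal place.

7.9°

The Lambert cylindrical equal-area projection is the cylindrical equal-area projection with its standard parallel at the equator (φ₀ = 0). A cylindrical equal-area projection with standard parallel φ₀ has meridian scale h = cos φ / cos φ₀ and parallel scale k = cos φ₀ / cos φ (so areas are preserved, h·k = 1).
At 21°: h = 0.9336, k = 1.071; principal scales a = 1.071, b = 0.9336.
sin(ω/2) = (a − b)/(a + b) = 0.1376/2.005 = 0.06862, so ω = 2 arcsin(0.06862) ≈ 7.9°.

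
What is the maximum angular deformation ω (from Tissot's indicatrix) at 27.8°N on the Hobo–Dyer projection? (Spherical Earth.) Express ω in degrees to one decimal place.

12.4°

The Hobo–Dyer projection is cylindrical equal-area with φ₀ = 37.5°. Cylindrical equal-area (φ₀ = 37.5°): h = cos φ / cos 37.5° along meridians, k = cos 37.5° / cos φ along parallels; h·k = 1.
At 27.8°: h = 1.115, k = 0.8969; principal scales a = 1.115, b = 0.8969.
sin(ω/2) = (a − b)/(a + b) = 0.2181/2.012 = 0.1084, so ω = 2 arcsin(0.1084) ≈ 12.4°.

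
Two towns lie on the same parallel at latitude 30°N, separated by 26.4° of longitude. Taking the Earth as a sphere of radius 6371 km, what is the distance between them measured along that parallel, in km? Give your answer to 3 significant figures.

Arc length along a parallel = R cos φ · Δλ (with Δλ in radians).
= 6371 × cos 30° × (26.4° × π/180) = 6371 × 0.8660 × 0.4608 ≈ 2540 km.

2540 km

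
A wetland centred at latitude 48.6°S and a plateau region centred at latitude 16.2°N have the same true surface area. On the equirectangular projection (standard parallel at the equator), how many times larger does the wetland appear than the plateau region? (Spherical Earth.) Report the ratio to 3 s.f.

Plate carrée maps x = Rλ, y = Rφ. The meridian scale is h = 1 and the parallel scale is k = 1/cos φ = sec φ.
Areal scale at 48.6°: h·k = 1.000 × 1.512 = 1.512.
Areal scale at 16.2°: h·k = 1.000 × 1.041 = 1.041.
Ratio = 1.512/1.041 ≈ 1.45.

1.45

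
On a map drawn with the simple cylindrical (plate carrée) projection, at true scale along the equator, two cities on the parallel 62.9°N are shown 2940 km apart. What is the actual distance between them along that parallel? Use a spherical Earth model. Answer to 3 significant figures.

1340 km

For the equirectangular projection with φ₀ = 0 (plate carrée), h = 1 along meridians and k = sec φ along parallels.
Along the parallel at 62.9°, map distances are exaggerated by k = sec 62.9° = 2.195.
True distance = 2940 / 2.195 = 2940 × cos 62.9° ≈ 1340 km.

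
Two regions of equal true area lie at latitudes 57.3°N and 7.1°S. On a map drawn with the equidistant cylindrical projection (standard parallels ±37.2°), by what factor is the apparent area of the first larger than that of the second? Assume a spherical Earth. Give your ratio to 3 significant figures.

In the equirectangular projection with standard parallel φ₀ = 37.2° (x = Rλ cos φ₀, y = Rφ), meridians are true-scale (h = 1) and the parallel scale is k = cos φ₀ / cos φ.
Areal scale at 57.3°: h·k = 1.000 × 1.474 = 1.474.
Areal scale at 7.1°: h·k = 1.000 × 0.8027 = 0.8027.
Ratio = 1.474/0.8027 ≈ 1.84.

1.84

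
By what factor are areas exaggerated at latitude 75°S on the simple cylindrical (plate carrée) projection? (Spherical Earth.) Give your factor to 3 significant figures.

3.86

In the plate carrée (x = Rλ, y = Rφ), meridians are true-scale (h = 1) and parallels are stretched by k = sec φ.
Areal scale = h·k = 1 × sec φ; at 75°, h = 1.000, k = 3.864, so h·k = 3.864.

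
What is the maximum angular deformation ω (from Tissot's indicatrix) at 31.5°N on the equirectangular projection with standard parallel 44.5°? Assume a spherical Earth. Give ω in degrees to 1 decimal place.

10.2°

The equidistant cylindrical projection with φ₀ = 44.5° has h = 1 (meridians true) and k = cos φ₀ / cos φ along parallels.
At 31.5°: h = 1.000, k = 0.8365; principal scales a = 1.000, b = 0.8365.
sin(ω/2) = (a − b)/(a + b) = 0.1635/1.837 = 0.08902, so ω = 2 arcsin(0.08902) ≈ 10.2°.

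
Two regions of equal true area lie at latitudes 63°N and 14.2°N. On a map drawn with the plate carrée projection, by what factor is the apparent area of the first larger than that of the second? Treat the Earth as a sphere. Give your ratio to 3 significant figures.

2.14

Plate carrée maps x = Rλ, y = Rφ. The meridian scale is h = 1 and the parallel scale is k = 1/cos φ = sec φ.
Areal scale at 63°: h·k = 1.000 × 2.203 = 2.203.
Areal scale at 14.2°: h·k = 1.000 × 1.032 = 1.032.
Ratio = 2.203/1.032 ≈ 2.14.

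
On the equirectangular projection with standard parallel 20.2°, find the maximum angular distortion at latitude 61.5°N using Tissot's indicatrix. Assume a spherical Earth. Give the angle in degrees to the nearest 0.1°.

38.0°

With standard parallel φ₀ = 20.2°, the equirectangular projection gives x = Rλ cos φ₀, y = Rφ, so h = 1 and k = cos 20.2° / cos φ.
At 61.5°: h = 1.000, k = 1.967; principal scales a = 1.967, b = 1.000.
sin(ω/2) = (a − b)/(a + b) = 0.9668/2.967 = 0.3259, so ω = 2 arcsin(0.3259) ≈ 38.0°.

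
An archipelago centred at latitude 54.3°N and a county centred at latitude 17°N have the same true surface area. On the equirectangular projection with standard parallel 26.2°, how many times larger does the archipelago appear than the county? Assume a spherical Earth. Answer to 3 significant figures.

In the equirectangular projection with standard parallel φ₀ = 26.2° (x = Rλ cos φ₀, y = Rφ), meridians are true-scale (h = 1) and the parallel scale is k = cos φ₀ / cos φ.
Areal scale at 54.3°: h·k = 1.000 × 1.538 = 1.538.
Areal scale at 17°: h·k = 1.000 × 0.9383 = 0.9383.
Ratio = 1.538/0.9383 ≈ 1.64.

1.64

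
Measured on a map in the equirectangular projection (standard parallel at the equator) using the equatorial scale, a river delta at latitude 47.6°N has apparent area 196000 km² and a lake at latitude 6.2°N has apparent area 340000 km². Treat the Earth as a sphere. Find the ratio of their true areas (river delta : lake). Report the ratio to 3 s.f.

Plate carrée has h = 1 and k = sec φ, giving areal scale sec φ; true area = (apparent area) · cos φ.
True area of river delta: 196000 × cos(47.6°) = 196000 × 0.6743 = 132200 km².
True area of lake: 340000 × cos(6.2°) = 340000 × 0.9942 = 338000 km².
Ratio = 132200 / 338000 ≈ 0.391.

0.391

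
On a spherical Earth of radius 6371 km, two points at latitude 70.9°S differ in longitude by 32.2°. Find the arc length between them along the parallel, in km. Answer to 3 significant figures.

Arc length along a parallel = R cos φ · Δλ (with Δλ in radians).
= 6371 × cos 70.9° × (32.2° × π/180) = 6371 × 0.3272 × 0.5620 ≈ 1170 km.

1170 km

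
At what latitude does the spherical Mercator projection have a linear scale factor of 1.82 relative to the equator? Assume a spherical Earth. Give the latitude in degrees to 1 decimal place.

Mercator scale is k = sec φ = 1/cos φ.
1/cos φ = 1.82  ⇒  cos φ = 0.5495  ⇒  φ = arccos(0.5495) ≈ 56.7°.

56.7°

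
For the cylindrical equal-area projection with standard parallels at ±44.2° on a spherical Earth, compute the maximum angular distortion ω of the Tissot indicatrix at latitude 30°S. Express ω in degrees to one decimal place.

21.5°

A cylindrical equal-area projection with standard parallel φ₀ has meridian scale h = cos φ / cos φ₀ and parallel scale k = cos φ₀ / cos φ (so areas are preserved, h·k = 1).
At 30°: h = 1.208, k = 0.8278; principal scales a = 1.208, b = 0.8278.
sin(ω/2) = (a − b)/(a + b) = 0.3802/2.036 = 0.1867, so ω = 2 arcsin(0.1867) ≈ 21.5°.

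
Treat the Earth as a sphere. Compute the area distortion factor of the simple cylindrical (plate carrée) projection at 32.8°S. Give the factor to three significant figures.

In the plate carrée (x = Rλ, y = Rφ), meridians are true-scale (h = 1) and parallels are stretched by k = sec φ.
Areal scale = h·k = 1 × sec φ; at 32.8°, h = 1.000, k = 1.190, so h·k = 1.190.

1.19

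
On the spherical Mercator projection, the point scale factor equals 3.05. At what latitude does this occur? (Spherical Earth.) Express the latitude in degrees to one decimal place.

70.9°

Mercator scale is k = sec φ = 1/cos φ.
1/cos φ = 3.05  ⇒  cos φ = 0.3279  ⇒  φ = arccos(0.3279) ≈ 70.9°.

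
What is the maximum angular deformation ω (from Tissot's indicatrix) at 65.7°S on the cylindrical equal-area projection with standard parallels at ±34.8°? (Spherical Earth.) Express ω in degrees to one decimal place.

73.5°

Cylindrical equal-area (φ₀ = 34.8°): h = cos φ / cos 34.8° along meridians, k = cos 34.8° / cos φ along parallels; h·k = 1.
At 65.7°: h = 0.5011, k = 1.995; principal scales a = 1.995, b = 0.5011.
sin(ω/2) = (a − b)/(a + b) = 1.494/2.497 = 0.5985, so ω = 2 arcsin(0.5985) ≈ 73.5°.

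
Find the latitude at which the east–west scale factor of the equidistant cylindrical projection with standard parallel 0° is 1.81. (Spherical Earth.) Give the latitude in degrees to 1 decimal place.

56.5°

Plate carrée: h = 1, k = sec φ along parallels.
sec φ = 1.81  ⇒  cos φ = 0.5525  ⇒  φ ≈ 56.5°.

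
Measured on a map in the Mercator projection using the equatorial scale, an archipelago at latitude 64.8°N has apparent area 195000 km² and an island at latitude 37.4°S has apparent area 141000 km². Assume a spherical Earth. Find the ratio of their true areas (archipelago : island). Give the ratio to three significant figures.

0.397

Mercator's areal exaggeration is sec²φ; hence true area = (apparent area) · cos²φ.
True area of archipelago: 195000 × cos²(64.8°) = 195000 × 0.1813 = 35350 km².
True area of island: 141000 × cos²(37.4°) = 141000 × 0.6311 = 88980 km².
Ratio = 35350 / 88980 ≈ 0.397.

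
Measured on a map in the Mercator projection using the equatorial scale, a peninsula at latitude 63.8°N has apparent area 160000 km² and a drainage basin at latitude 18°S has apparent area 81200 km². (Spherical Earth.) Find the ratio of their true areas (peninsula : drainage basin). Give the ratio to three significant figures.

0.425

Since Mercator area scale is 1/cos²φ, the true area equals the apparent area multiplied by cos²φ.
True area of peninsula: 160000 × cos²(63.8°) = 160000 × 0.1949 = 31190 km².
True area of drainage basin: 81200 × cos²(18°) = 81200 × 0.9045 = 73450 km².
Ratio = 31190 / 73450 ≈ 0.425.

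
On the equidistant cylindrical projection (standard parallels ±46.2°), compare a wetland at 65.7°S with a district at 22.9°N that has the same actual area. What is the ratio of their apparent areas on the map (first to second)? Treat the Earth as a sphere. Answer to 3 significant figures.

2.24

With standard parallel φ₀ = 46.2°, the equirectangular projection gives x = Rλ cos φ₀, y = Rφ, so h = 1 and k = cos 46.2° / cos φ.
Areal scale at 65.7°: h·k = 1.000 × 1.682 = 1.682.
Areal scale at 22.9°: h·k = 1.000 × 0.7514 = 0.7514.
Ratio = 1.682/0.7514 ≈ 2.24.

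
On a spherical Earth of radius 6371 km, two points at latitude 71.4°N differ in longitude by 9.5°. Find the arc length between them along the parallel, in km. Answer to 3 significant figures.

Arc length along a parallel = R cos φ · Δλ (with Δλ in radians).
= 6371 × cos 71.4° × (9.5° × π/180) = 6371 × 0.3190 × 0.1658 ≈ 337 km.

337 km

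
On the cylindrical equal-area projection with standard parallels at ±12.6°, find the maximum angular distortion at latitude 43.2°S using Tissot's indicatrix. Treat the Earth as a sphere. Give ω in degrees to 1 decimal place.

33.0°

A cylindrical equal-area projection with standard parallel φ₀ has meridian scale h = cos φ / cos φ₀ and parallel scale k = cos φ₀ / cos φ (so areas are preserved, h·k = 1).
At 43.2°: h = 0.7470, k = 1.339; principal scales a = 1.339, b = 0.7470.
sin(ω/2) = (a − b)/(a + b) = 0.5918/2.086 = 0.2837, so ω = 2 arcsin(0.2837) ≈ 33.0°.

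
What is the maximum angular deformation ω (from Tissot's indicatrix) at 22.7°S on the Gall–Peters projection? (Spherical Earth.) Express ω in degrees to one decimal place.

30.1°

Gall–Peters is a cylindrical equal-area projection with standard parallels at ±45°. For cylindrical equal-area with standard parallel φ₀, h = cos φ / cos φ₀ and k = cos φ₀ / cos φ, so h·k = 1.
At 22.7°: h = 1.305, k = 0.7665; principal scales a = 1.305, b = 0.7665.
sin(ω/2) = (a − b)/(a + b) = 0.5382/2.071 = 0.2598, so ω = 2 arcsin(0.2598) ≈ 30.1°.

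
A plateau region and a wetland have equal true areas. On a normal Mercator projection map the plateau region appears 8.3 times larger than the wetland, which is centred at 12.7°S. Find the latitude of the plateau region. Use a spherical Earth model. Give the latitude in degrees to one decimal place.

70.2°

For equal true areas on Mercator, apparent areas scale as sec²φ, so the ratio is cos²φ₂ / cos²φ₁.
cos²φ₂ / cos²φ₁ = 8.3  ⇒  cos φ₁ = cos 12.7° / √8.3 = 0.9755/2.881 = 0.3386.
φ₁ = arccos(0.3386) ≈ 70.2°.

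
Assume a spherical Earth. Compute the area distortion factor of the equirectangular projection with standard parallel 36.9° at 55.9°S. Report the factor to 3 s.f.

1.43

With standard parallel φ₀ = 36.9°, the equirectangular projection gives x = Rλ cos φ₀, y = Rφ, so h = 1 and k = cos 36.9° / cos φ.
Areal scale = h·k = 1 × cos φ₀ / cos φ; at 55.9°, h = 1.000, k = 1.426, so h·k = 1.426.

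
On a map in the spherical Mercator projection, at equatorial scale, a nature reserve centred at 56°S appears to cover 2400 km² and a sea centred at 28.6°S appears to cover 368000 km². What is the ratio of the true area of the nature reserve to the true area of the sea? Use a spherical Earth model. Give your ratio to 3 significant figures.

0.00265

Since Mercator area scale is 1/cos²φ, the true area equals the apparent area multiplied by cos²φ.
True area of nature reserve: 2400 × cos²(56°) = 2400 × 0.3127 = 750.5 km².
True area of sea: 368000 × cos²(28.6°) = 368000 × 0.7709 = 283700 km².
Ratio = 750.5 / 283700 ≈ 0.00265.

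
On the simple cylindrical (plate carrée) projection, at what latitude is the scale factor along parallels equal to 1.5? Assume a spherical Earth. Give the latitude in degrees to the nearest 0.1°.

48.2°

Plate carrée: h = 1, k = sec φ along parallels.
sec φ = 1.5  ⇒  cos φ = 0.6667  ⇒  φ ≈ 48.2°.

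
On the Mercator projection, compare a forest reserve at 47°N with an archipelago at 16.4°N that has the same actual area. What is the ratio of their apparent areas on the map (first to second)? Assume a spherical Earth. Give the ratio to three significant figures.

1.98

On Mercator, area is exaggerated by sec²φ = 1/cos²φ.
At 47°: sec²(47°) = 1/0.6820² = 2.150.
At 16.4°: sec²(16.4°) = 1/0.9593² = 1.087.
Ratio = 2.150/1.087 = cos²(16.4°)/cos²(47°) ≈ 1.98.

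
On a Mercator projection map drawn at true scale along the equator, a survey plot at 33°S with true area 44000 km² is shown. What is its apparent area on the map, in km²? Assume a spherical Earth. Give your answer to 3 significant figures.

62600 km²

The Mercator projection is conformal; its linear scale factor is the same in every direction and equals sec φ = 1/cos φ.
Areal scale = k² = sec²φ = 1/cos²(33°) = 1/0.8387² = 1.422.
Apparent area = 44000 × 1.422 ≈ 62600 km².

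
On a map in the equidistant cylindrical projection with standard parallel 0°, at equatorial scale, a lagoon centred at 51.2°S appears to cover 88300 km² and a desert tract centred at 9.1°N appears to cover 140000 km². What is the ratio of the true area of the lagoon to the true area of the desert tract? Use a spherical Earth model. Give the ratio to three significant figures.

0.400

Plate carrée has h = 1 and k = sec φ, giving areal scale sec φ; true area = (apparent area) · cos φ.
True area of lagoon: 88300 × cos(51.2°) = 88300 × 0.6266 = 55330 km².
True area of desert tract: 140000 × cos(9.1°) = 140000 × 0.9874 = 138200 km².
Ratio = 55330 / 138200 ≈ 0.400.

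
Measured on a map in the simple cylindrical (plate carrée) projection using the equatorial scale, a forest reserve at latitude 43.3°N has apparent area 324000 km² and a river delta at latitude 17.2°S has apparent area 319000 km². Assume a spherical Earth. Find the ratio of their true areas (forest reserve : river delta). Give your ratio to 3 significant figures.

On the plate carrée, areal scale = h·k = 1 × sec φ, so true area = apparent × cos φ.
True area of forest reserve: 324000 × cos(43.3°) = 324000 × 0.7278 = 235800 km².
True area of river delta: 319000 × cos(17.2°) = 319000 × 0.9553 = 304700 km².
Ratio = 235800 / 304700 ≈ 0.774.

0.774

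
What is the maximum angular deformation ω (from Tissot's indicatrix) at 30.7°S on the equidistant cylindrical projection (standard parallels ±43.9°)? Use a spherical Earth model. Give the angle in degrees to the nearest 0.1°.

The equidistant cylindrical projection with φ₀ = 43.9° has h = 1 (meridians true) and k = cos φ₀ / cos φ along parallels.
At 30.7°: h = 1.000, k = 0.8380; principal scales a = 1.000, b = 0.8380.
sin(ω/2) = (a − b)/(a + b) = 0.1620/1.838 = 0.08814, so ω = 2 arcsin(0.08814) ≈ 10.1°.

10.1°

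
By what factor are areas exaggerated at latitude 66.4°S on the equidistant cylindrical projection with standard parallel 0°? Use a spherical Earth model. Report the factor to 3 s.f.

In the plate carrée (x = Rλ, y = Rφ), meridians are true-scale (h = 1) and parallels are stretched by k = sec φ.
Areal scale = h·k = 1 × sec φ; at 66.4°, h = 1.000, k = 2.498, so h·k = 2.498.

2.50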